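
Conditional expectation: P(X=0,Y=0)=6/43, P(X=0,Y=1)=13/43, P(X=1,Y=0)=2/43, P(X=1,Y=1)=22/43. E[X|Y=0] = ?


P(Y=0) = 8/43
E[X|Y=0] = (0*6 + 1*2)/8 = 2/8 = 1/4

1/4


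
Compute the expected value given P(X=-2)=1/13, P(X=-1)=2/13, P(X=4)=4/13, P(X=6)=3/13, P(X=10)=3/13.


E[X] = sum(x * P(x))
= -2*1/13 - 1*2/13 + 4*4/13 + 6*3/13 + 10*3/13
= 60/13

60/13


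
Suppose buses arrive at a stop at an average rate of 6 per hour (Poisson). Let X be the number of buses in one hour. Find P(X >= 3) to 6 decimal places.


P(X>=3) = 1 - P(X<=2) = 1 - (e^(-6)*6^0/0! + e^(-6)*6^1/1! + e^(-6)*6^2/2!)
≈ 1 - (0.0024787522 + 0.0148725131 + 0.0446175392)
= 1 - 0.0619688045 = 0.9380311955
≈ 0.938031

0.938031


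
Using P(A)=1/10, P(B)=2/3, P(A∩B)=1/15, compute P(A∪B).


P(A∪B) = P(A) + P(B) - P(A∩B)
= 1/10 + 2/3 - 1/15 = 7/10

7/10


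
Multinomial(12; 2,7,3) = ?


12! = 479001600
Denominator: 2!=2 * 7!=5040 * 3!=6
Coefficient = 479001600 / 60480 = 7920

7920


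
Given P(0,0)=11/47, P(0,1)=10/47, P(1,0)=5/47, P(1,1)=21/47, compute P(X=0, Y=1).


Read from table: P(X=0, Y=1) = 10/47

10/47


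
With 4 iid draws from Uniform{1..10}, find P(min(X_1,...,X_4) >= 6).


P(min >= 6) = P(all X_i >= 6) = (P(X_1 >= 6))^4
= (5/10)^4 = (1/2)^4 = 1/16

1/16


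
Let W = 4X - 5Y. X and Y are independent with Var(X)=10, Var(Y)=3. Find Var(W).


Independence => Cov(X,Y)=0
Var(4X - 5Y) = 4^2*Var(X) + (-5)^2*Var(Y)
= 16*10 + 25*3 = 235

235


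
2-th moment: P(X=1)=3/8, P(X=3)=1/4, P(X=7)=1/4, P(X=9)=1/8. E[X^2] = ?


E[X^2] = sum(x^2 * P(x))
= 1*3/8 + 9*1/4 + 49*1/4 + 81*1/8
= 25

25


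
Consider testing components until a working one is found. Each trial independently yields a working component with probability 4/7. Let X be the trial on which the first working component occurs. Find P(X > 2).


P(X > 2) = P(first 2 trials all fail) = (1-p)^2 = (3/7)^2 = 9/49

9/49


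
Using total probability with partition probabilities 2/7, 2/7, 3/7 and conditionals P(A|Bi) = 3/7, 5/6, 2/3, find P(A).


P(A) = P(A|B1)P(B1) + P(A|B2)P(B2) + P(A|B3)P(B3)
= 3/7*2/7 + 5/6*2/7 + 2/3*3/7
= 6/49 + 5/21 + 2/7 = 95/147

95/147


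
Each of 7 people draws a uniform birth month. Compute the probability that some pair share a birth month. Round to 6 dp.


P(all different) = prod((12-i)/12 for i=0..6) = 0.111400
P(at least one match) = 1 - 0.111400 = 0.888600

0.888600


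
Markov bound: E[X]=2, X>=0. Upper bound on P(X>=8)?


Markov: P(X >= a) <= E[X]/a
P(X >= 8) <= 2/8 = 1/4

1/4


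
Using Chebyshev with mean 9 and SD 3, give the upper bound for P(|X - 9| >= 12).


k = 12/3 = 4
Chebyshev: P(|X-mu| >= k*sigma) <= 1/k^2 = 1/4^2 = 1/16

1/16


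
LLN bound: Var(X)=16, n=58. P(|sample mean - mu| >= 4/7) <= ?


Var(Xbar) = Var(X)/n = 16/58
Chebyshev: P(|Xbar-mu| >= 4/7) <= Var(Xbar)/(4/7)^2 = (8/29)/(16/49) = 49/58

49/58


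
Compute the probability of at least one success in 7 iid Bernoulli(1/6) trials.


P(at least one) = 1 - P(none)
P(none) = (1 - 1/6)^7 = (5/6)^7 = 78125/279936
P(at least one) = 1 - 78125/279936 = 201811/279936

201811/279936


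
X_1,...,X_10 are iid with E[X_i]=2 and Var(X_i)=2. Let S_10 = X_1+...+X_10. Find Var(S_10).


By independence, Var(S_n) = n*Var(X_1) = 10*2 = 20

20


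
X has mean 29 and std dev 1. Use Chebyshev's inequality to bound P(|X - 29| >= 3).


k = 3/1 = 3
Chebyshev: P(|X-mu| >= k*sigma) <= 1/k^2 = 1/3^2 = 1/9

1/9


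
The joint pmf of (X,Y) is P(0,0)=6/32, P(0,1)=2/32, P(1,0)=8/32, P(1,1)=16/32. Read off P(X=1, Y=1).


Read from table: P(X=1, Y=1) = 16/32 = 1/2

1/2


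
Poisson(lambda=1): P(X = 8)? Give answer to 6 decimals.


P(X=8) = e^(-1) * 1^8 / 8!
≈ 0.3678794412 * 1 / 40320
≈ 0.000009

0.000009


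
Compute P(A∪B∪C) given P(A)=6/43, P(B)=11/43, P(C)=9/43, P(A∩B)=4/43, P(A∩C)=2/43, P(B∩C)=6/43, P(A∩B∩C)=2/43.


P(A∪B∪C) = P(A)+P(B)+P(C) - P(AB)-P(AC)-P(BC) + P(ABC)
= 6/43+11/43+9/43 - 4/43-2/43-6/43 + 2/43
= 16/43

16/43


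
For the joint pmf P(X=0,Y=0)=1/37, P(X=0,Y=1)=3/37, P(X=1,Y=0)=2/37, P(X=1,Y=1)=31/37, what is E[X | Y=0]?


P(Y=0) = 3/37
E[X|Y=0] = (0*1 + 1*2)/3 = 2/3

2/3


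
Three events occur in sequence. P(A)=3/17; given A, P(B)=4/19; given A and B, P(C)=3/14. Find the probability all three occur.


P(A∩B∩C) = P(A) * P(B|A) * P(C|A∩B)
= 3/17 * 4/19 * 3/14
= 12/323 * 3/14 = 18/2261

18/2261


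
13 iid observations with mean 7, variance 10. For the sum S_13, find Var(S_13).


By independence, Var(S_n) = n*Var(X_1) = 13*10 = 130

130


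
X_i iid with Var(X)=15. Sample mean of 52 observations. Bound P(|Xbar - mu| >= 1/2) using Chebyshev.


Var(Xbar) = Var(X)/n = 15/52
Chebyshev: P(|Xbar-mu| >= 1/2) <= Var(Xbar)/(1/2)^2 = (15/52)/(1/4) = 15/13
Bound exceeds 1, so trivial bound: 1

1


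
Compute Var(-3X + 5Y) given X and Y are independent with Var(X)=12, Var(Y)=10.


Independence => Cov(X,Y)=0
Var(-3X + 5Y) = (-3)^2*Var(X) + 5^2*Var(Y)
= 9*12 + 25*10 = 358

358


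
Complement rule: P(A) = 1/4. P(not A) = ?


P(A') = 1 - P(A) = 1 - 1/4 = 3/4

3/4


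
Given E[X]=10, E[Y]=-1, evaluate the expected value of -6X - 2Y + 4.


E[-6X - 2Y + 4] = -6*E[X] - 2*E[Y] + 4
= (-6)*(10) + (-2)*(-1) + (4)
= -60 + 2 + 4 = -54

-54


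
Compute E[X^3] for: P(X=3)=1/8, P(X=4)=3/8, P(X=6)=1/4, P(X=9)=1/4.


E[X^3] = sum(x^3 * P(x))
= 27*1/8 + 64*3/8 + 216*1/4 + 729*1/4
= 2109/8

2109/8


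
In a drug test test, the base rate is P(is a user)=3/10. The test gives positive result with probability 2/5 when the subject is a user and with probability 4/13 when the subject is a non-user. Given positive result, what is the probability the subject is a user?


P(A) = P(A|B)P(B) + P(A|B')P(B') = 2/5*3/10 + 4/13*7/10 = 109/325
P(B|A) = P(A|B)P(B)/P(A) = (3/25)/(109/325) = 39/109

39/109


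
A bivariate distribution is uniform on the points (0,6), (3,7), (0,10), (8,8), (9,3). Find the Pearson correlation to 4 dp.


Cov(X,Y) = -4.8000, Var(X) = 14.8000, Var(Y) = 5.3600
rho = Cov/(sqrt(VarX)*sqrt(VarY)) = -0.5389

-0.5389


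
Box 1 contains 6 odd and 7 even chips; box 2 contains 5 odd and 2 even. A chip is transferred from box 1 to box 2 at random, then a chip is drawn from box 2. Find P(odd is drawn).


P(transfer odd) = 6/13; P(transfer even) = 7/13
If odd transferred: Urn II has 6 odd of 8, so P(odd|odd moved) = 3/4
If even transferred: Urn II has 5 odd of 8, so P(odd|even moved) = 5/8
By total probability: P(odd) = 6/13*3/4 + 7/13*5/8 = 71/104

71/104


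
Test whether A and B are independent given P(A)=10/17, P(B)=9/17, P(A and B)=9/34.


P(A)*P(B) = 10/17*9/17 = 90/289
P(A∩B) = 9/34 != 90/289, so not independent

No, A and B are not independent


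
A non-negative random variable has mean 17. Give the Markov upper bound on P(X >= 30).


Markov: P(X >= a) <= E[X]/a
P(X >= 30) <= 17/30

17/30


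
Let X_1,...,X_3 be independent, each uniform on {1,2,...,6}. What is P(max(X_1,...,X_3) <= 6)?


P(max <= 6) = P(all X_i <= 6) = (P(X_1 <= 6))^3
= (6/6)^3 = 1^3 = 1

1


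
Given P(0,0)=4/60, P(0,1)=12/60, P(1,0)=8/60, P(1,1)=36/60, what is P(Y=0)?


P(Y=0) = P(0,0)+P(1,0) = 4/60 + 8/60 = 12/60 = 1/5

1/5


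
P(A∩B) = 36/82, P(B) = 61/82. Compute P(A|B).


P(A|B) = P(A∩B)/P(B) = (36/82)/(61/82) = 36/61

36/61


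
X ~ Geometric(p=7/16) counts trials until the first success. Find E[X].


For geometric (trials until first success), E[X] = 1/p = 1/(7/16) = 16/7

16/7


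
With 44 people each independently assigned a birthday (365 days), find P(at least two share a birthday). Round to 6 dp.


P(all different) = prod((365-i)/365 for i=0..43) = 0.067115
P(at least one match) = 1 - 0.067115 = 0.932885

0.932885


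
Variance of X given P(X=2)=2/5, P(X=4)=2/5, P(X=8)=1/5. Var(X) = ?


E[X] = 4, E[X^2] = 104/5
Var(X) = E[X^2] - (E[X])^2 = 104/5 - (4)^2 = 24/5

24/5


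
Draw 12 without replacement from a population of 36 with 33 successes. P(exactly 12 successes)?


P(X=12) = C(33,12)*C(3,0) / C(36,12)
= 354817320*1 / 1251677700
= 354817320/1251677700 = 506/1785

506/1785


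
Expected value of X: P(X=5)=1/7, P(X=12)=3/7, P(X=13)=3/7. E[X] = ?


E[X] = sum(x * P(x))
= 5*1/7 + 12*3/7 + 13*3/7
= 80/7

80/7


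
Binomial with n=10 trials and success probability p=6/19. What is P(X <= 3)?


P(X<=3) = P(X=0) + P(X=1) + P(X=2) + P(X=3)
= 137858491849/6131066257801 + 636269962380/6131066257801 + 1321483768020/6131066257801 + 1626441560640/6131066257801
= 3722053782889/6131066257801

3722053782889/6131066257801


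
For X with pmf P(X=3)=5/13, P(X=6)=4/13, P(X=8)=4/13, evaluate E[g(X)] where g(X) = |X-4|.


E[|X-4|] = sum(g(x)*P(x))
= 1*5/13 + 2*4/13 + 4*4/13
= 29/13

29/13


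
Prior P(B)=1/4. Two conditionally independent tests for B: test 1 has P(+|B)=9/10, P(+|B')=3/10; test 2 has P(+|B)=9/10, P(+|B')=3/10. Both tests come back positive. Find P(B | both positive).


After test 1: P(+) = 9/10*1/4 + 3/10*3/4 = 9/20
P(B|+) = (9/40)/(9/20) = 1/2
After test 2 (use post1 as new prior): P(+) = 9/10*1/2 + 3/10*1/2 = 3/5
P(B|+,+) = (9/20)/(3/5) = 3/4

3/4


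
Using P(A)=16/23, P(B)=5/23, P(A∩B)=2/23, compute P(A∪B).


P(A∪B) = P(A) + P(B) - P(A∩B)
= 16/23 + 5/23 - 2/23 = 19/23

19/23


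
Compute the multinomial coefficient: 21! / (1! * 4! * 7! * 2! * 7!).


21! = 51090942171709440000
Denominator: 1!=1 * 4!=24 * 7!=5040 * 2!=2 * 7!=5040
Coefficient = 51090942171709440000 / 1219276800 = 41902660800

41902660800


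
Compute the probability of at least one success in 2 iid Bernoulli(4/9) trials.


P(at least one) = 1 - P(none)
P(none) = (1 - 4/9)^2 = (5/9)^2 = 25/81
P(at least one) = 1 - 25/81 = 56/81

56/81


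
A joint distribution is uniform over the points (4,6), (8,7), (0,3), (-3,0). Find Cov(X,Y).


E[X]=9/4, E[Y]=4, E[XY]=20
Cov(X,Y) = E[XY] - E[X]E[Y] = 20 - 9/4*4 = 11

11


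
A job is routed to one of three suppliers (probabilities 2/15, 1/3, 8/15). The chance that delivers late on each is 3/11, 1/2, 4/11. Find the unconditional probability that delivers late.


P(A) = P(A|B1)P(B1) + P(A|B2)P(B2) + P(A|B3)P(B3)
= 3/11*2/15 + 1/2*1/3 + 4/11*8/15
= 2/55 + 1/6 + 32/165 = 131/330

131/330


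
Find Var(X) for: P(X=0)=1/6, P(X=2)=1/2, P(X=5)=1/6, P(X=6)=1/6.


E[X] = 17/6, E[X^2] = 73/6
Var(X) = E[X^2] - (E[X])^2 = 73/6 - (17/6)^2 = 149/36

149/36


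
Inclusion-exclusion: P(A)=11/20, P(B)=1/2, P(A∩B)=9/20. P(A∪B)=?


P(A∪B) = P(A) + P(B) - P(A∩B)
= 11/20 + 1/2 - 9/20 = 3/5

3/5


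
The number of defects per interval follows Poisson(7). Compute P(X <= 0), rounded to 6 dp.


P(X<=0) = e^(-7)*7^0/0!
≈ 0.0009118820
≈ 0.000912

0.000912


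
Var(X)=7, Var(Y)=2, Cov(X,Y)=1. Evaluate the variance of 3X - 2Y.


Var(3X - 2Y) = 3^2*Var(X) + (-2)^2*Var(Y) + 2*3*(-2)*Cov(X,Y)
= 9*7 + 4*2 - 12*1
= 63 + 8 - 12 = 59

59


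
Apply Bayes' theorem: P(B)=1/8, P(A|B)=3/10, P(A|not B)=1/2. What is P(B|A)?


P(A) = P(A|B)P(B) + P(A|B')P(B') = 3/10*1/8 + 1/2*7/8 = 19/40
P(B|A) = P(A|B)P(B)/P(A) = (3/80)/(19/40) = 3/38

3/38


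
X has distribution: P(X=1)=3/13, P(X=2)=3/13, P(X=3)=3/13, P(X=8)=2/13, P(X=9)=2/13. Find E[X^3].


E[X^3] = sum(g(x)*P(x))
= 1*3/13 + 8*3/13 + 27*3/13 + 512*2/13 + 729*2/13
= 2590/13

2590/13


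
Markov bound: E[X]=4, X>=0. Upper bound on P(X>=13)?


Markov: P(X >= a) <= E[X]/a
P(X >= 13) <= 4/13

4/13


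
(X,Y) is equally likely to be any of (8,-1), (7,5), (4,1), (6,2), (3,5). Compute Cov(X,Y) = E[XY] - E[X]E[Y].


E[X]=28/5, E[Y]=12/5, E[XY]=58/5
Cov(X,Y) = E[XY] - E[X]E[Y] = 58/5 - 28/5*12/5 = -46/25

-46/25


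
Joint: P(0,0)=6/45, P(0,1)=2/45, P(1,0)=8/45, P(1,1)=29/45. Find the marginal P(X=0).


P(X=0) = P(0,0)+P(0,1) = 6/45 + 2/45 = 8/45

8/45


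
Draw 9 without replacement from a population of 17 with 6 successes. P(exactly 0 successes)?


P(X=0) = C(6,0)*C(11,9) / C(17,9)
= 1*55 / 24310
= 55/24310 = 1/442

1/442


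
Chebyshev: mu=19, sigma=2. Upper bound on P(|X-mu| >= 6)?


k = 6/2 = 3
Chebyshev: P(|X-mu| >= k*sigma) <= 1/k^2 = 1/3^2 = 1/9

1/9


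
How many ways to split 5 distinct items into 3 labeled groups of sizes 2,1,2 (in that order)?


5! = 120
Denominator: 2!=2 * 1!=1 * 2!=2
Coefficient = 120 / 4 = 30

30


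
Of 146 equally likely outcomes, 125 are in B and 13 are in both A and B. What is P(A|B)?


P(A|B) = P(A∩B)/P(B) = (13/146)/(125/146) = 13/125

13/125


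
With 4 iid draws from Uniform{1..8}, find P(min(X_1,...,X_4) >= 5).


P(min >= 5) = P(all X_i >= 5) = (P(X_1 >= 5))^4
= (4/8)^4 = (1/2)^4 = 1/16

1/16


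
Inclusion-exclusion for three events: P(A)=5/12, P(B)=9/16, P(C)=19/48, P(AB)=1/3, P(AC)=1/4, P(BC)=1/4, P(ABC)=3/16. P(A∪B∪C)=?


P(A∪B∪C) = P(A)+P(B)+P(C) - P(AB)-P(AC)-P(BC) + P(ABC)
= 5/12+9/16+19/48 - 1/3-1/4-1/4 + 3/16
= 35/48

35/48


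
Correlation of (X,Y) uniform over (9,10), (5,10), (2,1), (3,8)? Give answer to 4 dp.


Cov(X,Y) = 7.0625, Var(X) = 7.1875, Var(Y) = 13.6875
rho = Cov/(sqrt(VarX)*sqrt(VarY)) = 0.7120

0.7120


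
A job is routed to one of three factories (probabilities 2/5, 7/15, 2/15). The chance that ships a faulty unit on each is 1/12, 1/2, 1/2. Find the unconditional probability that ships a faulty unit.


P(A) = P(A|B1)P(B1) + P(A|B2)P(B2) + P(A|B3)P(B3)
= 1/12*2/5 + 1/2*7/15 + 1/2*2/15
= 1/30 + 7/30 + 1/15 = 1/3

1/3


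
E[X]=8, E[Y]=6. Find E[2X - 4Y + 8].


E[2X - 4Y + 8] = 2*E[X] - 4*E[Y] + 8
= (2)*(8) + (-4)*(6) + (8)
= 16 - 24 + 8 = 0

0


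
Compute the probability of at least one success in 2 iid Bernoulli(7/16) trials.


P(at least one) = 1 - P(none)
P(none) = (1 - 7/16)^2 = (9/16)^2 = 81/256
P(at least one) = 1 - 81/256 = 175/256

175/256


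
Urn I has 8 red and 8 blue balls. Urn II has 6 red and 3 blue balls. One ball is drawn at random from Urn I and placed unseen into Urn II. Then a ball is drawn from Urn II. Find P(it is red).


P(transfer red) = 8/16 = 1/2; P(transfer blue) = 1/2
If red transferred: Urn II has 7 red of 10, so P(red|red moved) = 7/10
If blue transferred: Urn II has 6 red of 10, so P(red|blue moved) = 3/5
By total probability: P(red) = 1/2*7/10 + 1/2*3/5 = 13/20

13/20


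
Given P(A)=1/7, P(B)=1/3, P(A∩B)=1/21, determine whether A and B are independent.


P(A)*P(B) = 1/7*1/3 = 1/21
P(A∩B) = 1/21, which equals P(A)P(B), so independent

Yes, A and B are independent


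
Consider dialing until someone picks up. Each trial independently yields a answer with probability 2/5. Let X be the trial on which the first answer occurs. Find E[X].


For geometric (trials until first success), E[X] = 1/p = 1/(2/5) = 5/2

5/2


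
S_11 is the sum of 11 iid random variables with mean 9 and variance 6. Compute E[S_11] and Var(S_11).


E[S_n] = n*mu = 11*9 = 99
Var(S_n) = n*sigma^2 = 11*6 = 66

E[S_11]=99, Var(S_11)=66


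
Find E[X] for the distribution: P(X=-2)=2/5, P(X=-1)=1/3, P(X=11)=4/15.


E[X] = sum(x * P(x))
= -2*2/5 - 1*1/3 + 11*4/15
= 9/5

9/5


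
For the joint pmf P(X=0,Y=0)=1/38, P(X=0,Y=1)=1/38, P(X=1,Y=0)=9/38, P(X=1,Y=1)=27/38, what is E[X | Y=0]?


P(Y=0) = 10/38
E[X|Y=0] = (0*1 + 1*9)/10 = 9/10

9/10


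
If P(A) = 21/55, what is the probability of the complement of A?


P(A') = 1 - P(A) = 1 - 21/55 = 34/55

34/55


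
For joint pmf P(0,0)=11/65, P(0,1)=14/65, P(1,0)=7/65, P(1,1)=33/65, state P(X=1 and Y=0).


Read from table: P(X=1, Y=0) = 7/65

7/65


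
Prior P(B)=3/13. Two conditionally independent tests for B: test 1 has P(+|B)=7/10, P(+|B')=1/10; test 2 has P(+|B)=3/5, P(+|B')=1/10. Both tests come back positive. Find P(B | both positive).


After test 1: P(+) = 7/10*3/13 + 1/10*10/13 = 31/130
P(B|+) = (21/130)/(31/130) = 21/31
After test 2 (use post1 as new prior): P(+) = 3/5*21/31 + 1/10*10/31 = 68/155
P(B|+,+) = (63/155)/(68/155) = 63/68

63/68


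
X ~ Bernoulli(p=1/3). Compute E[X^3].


For Bernoulli: X in {0,1}
E[X^3] = 0^3*(1-1/3) + 1^3*1/3 = 1/3

1/3


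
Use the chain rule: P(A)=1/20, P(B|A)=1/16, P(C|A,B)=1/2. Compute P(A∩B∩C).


P(A∩B∩C) = P(A) * P(B|A) * P(C|A∩B)
= 1/20 * 1/16 * 1/2
= 1/320 * 1/2 = 1/640

1/640


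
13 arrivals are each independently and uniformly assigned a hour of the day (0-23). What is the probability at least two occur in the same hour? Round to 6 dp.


P(all different) = prod((24-i)/24 for i=0..12) = 0.017734
P(at least one match) = 1 - 0.017734 = 0.982266

0.982266


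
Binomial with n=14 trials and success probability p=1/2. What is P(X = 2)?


P(X=2) = C(14,2) * p^2 * (1-p)^12
= 91 * 1/4 * 1/4096
= 91/16384

91/16384


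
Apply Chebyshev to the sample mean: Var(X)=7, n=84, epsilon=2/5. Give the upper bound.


Var(Xbar) = Var(X)/n = 7/84
Chebyshev: P(|Xbar-mu| >= 2/5) <= Var(Xbar)/(2/5)^2 = (1/12)/(4/25) = 25/48

25/48


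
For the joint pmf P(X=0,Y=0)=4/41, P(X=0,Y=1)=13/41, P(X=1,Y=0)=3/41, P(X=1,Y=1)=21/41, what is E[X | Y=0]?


P(Y=0) = 7/41
E[X|Y=0] = (0*4 + 1*3)/7 = 3/7

3/7


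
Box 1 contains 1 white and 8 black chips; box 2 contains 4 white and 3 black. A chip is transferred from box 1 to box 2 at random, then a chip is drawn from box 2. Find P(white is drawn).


P(transfer white) = 1/9; P(transfer black) = 8/9
If white transferred: Urn II has 5 white of 8, so P(white|white moved) = 5/8
If black transferred: Urn II has 4 white of 8, so P(white|black moved) = 1/2
By total probability: P(white) = 1/9*5/8 + 8/9*1/2 = 37/72

37/72


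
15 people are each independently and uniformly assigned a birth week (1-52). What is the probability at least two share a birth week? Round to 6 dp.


P(all different) = prod((52-i)/52 for i=0..14) = 0.106626
P(at least one match) = 1 - 0.106626 = 0.893374

0.893374


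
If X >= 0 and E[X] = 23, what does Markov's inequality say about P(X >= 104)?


Markov: P(X >= a) <= E[X]/a
P(X >= 104) <= 23/104

23/104


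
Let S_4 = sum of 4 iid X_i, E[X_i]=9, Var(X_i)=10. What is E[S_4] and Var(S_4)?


E[S_n] = n*mu = 4*9 = 36
Var(S_n) = n*sigma^2 = 4*10 = 40

E[S_4]=36, Var(S_4)=40


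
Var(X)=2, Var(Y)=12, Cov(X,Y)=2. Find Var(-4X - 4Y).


Var(-4X - 4Y) = (-4)^2*Var(X) + (-4)^2*Var(Y) + 2*(-4)*(-4)*Cov(X,Y)
= 16*2 + 16*12 + 32*2
= 32 + 192 + 64 = 288

288


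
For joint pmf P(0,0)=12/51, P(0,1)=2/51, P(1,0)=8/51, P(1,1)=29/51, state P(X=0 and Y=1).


Read from table: P(X=0, Y=1) = 2/51

2/51


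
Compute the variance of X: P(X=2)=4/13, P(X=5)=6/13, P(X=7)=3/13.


E[X] = 59/13, E[X^2] = 313/13
Var(X) = E[X^2] - (E[X])^2 = 313/13 - (59/13)^2 = 588/169

588/169


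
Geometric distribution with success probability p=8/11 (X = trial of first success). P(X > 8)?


P(X > 8) = P(first 8 trials all fail) = (1-p)^8 = (3/11)^8 = 6561/214358881

6561/214358881


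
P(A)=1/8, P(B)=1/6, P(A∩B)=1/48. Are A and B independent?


P(A)*P(B) = 1/8*1/6 = 1/48
P(A∩B) = 1/48, which equals P(A)P(B), so independent

Yes, A and B are independent


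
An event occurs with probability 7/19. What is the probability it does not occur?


P(A') = 1 - P(A) = 1 - 7/19 = 12/19

12/19


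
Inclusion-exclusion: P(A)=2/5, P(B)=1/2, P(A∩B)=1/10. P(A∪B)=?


P(A∪B) = P(A) + P(B) - P(A∩B)
= 2/5 + 1/2 - 1/10 = 4/5

4/5


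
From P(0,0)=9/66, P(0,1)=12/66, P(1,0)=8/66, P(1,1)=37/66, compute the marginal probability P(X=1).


P(X=1) = P(1,0)+P(1,1) = 8/66 + 37/66 = 45/66 = 15/22

15/22


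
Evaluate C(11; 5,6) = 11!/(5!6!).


11! = 39916800
Denominator: 5!=120 * 6!=720
Coefficient = 39916800 / 86400 = 462

462


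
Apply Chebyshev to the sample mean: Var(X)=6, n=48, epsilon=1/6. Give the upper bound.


Var(Xbar) = Var(X)/n = 6/48
Chebyshev: P(|Xbar-mu| >= 1/6) <= Var(Xbar)/(1/6)^2 = (1/8)/(1/36) = 9/2
Bound exceeds 1, so trivial bound: 1

1


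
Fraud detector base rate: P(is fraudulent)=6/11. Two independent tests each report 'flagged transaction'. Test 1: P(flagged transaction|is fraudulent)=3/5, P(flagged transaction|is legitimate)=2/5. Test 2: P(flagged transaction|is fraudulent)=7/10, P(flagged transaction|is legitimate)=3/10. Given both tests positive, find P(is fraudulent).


After test 1: P(+) = 3/5*6/11 + 2/5*5/11 = 28/55
P(B|+) = (18/55)/(28/55) = 9/14
After test 2 (use post1 as new prior): P(+) = 7/10*9/14 + 3/10*5/14 = 39/70
P(B|+,+) = (9/20)/(39/70) = 21/26

21/26


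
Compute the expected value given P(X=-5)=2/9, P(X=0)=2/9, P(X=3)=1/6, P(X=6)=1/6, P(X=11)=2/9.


E[X] = sum(x * P(x))
= -5*2/9 + 0*2/9 + 3*1/6 + 6*1/6 + 11*2/9
= 17/6

17/6


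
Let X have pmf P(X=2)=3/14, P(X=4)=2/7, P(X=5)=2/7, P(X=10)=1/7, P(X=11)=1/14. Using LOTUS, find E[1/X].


E[1/X] = sum(g(x)*P(x))
= 1/2*3/14 + 1/4*2/7 + 1/5*2/7 + 1/10*1/7 + 1/11*1/14
= 79/308

79/308


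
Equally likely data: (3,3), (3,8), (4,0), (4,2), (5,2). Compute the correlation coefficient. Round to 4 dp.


Cov(X,Y) = -1.2000, Var(X) = 0.5600, Var(Y) = 7.2000
rho = Cov/(sqrt(VarX)*sqrt(VarY)) = -0.5976

-0.5976


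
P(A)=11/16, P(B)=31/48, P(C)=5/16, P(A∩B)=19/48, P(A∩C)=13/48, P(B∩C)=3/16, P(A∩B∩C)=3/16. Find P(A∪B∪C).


P(A∪B∪C) = P(A)+P(B)+P(C) - P(AB)-P(AC)-P(BC) + P(ABC)
= 11/16+31/48+5/16 - 19/48-13/48-3/16 + 3/16
= 47/48

47/48


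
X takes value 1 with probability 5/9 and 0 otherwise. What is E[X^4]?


For Bernoulli: X in {0,1}
E[X^4] = 0^4*(1-5/9) + 1^4*5/9 = 5/9

5/9


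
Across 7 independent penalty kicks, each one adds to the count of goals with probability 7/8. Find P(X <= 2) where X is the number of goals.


P(X<=2) = P(X=0) + P(X=1) + P(X=2)
= 1/2097152 + 49/2097152 + 1029/2097152
= 1079/2097152

1079/2097152


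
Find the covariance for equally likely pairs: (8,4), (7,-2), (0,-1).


E[X]=5, E[Y]=1/3, E[XY]=6
Cov(X,Y) = E[XY] - E[X]E[Y] = 6 - 5*1/3 = 13/3

13/3


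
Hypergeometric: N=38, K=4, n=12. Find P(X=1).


P(X=1) = C(4,1)*C(34,11) / C(38,12)
= 4*286097760 / 2707475148
= 1144391040/2707475148 = 2080/4921

2080/4921


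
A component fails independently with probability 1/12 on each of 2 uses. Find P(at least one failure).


P(at least one) = 1 - P(none)
P(none) = (1 - 1/12)^2 = (11/12)^2 = 121/144
P(at least one) = 1 - 121/144 = 23/144

23/144


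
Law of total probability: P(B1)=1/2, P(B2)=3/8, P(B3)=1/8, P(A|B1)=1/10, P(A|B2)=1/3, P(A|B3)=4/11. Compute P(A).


P(A) = P(A|B1)P(B1) + P(A|B2)P(B2) + P(A|B3)P(B3)
= 1/10*1/2 + 1/3*3/8 + 4/11*1/8
= 1/20 + 1/8 + 1/22 = 97/440

97/440


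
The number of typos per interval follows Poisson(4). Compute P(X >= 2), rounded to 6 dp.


P(X>=2) = 1 - P(X<=1) = 1 - (e^(-4)*4^0/0! + e^(-4)*4^1/1!)
≈ 1 - (0.0183156389 + 0.0732625556)
= 1 - 0.0915781945 = 0.9084218055
≈ 0.908422

0.908422


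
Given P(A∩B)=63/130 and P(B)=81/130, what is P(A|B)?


P(A|B) = P(A∩B)/P(B) = (63/130)/(81/130) = 63/81 = 7/9

7/9


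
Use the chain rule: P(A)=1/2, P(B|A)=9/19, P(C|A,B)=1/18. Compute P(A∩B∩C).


P(A∩B∩C) = P(A) * P(B|A) * P(C|A∩B)
= 1/2 * 9/19 * 1/18
= 9/38 * 1/18 = 1/76

1/76


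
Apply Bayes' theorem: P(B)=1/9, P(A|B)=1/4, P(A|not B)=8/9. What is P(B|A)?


P(A) = P(A|B)P(B) + P(A|B')P(B') = 1/4*1/9 + 8/9*8/9 = 265/324
P(B|A) = P(A|B)P(B)/P(A) = (1/36)/(265/324) = 9/265

9/265


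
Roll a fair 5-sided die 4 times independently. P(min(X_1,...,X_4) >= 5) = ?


P(min >= 5) = P(all X_i >= 5) = (P(X_1 >= 5))^4
= (1/5)^4 = 1/625

1/625


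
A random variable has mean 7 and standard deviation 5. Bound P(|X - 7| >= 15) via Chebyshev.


k = 15/5 = 3
Chebyshev: P(|X-mu| >= k*sigma) <= 1/k^2 = 1/3^2 = 1/9

1/9


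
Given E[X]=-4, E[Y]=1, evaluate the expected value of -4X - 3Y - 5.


E[-4X - 3Y - 5] = -4*E[X] - 3*E[Y] - 5
= (-4)*(-4) + (-3)*(1) + (-5)
= 16 - 3 - 5 = 8

8


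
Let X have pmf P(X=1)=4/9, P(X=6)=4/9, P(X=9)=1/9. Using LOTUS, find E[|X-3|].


E[|X-3|] = sum(g(x)*P(x))
= 2*4/9 + 3*4/9 + 6*1/9
= 26/9

26/9


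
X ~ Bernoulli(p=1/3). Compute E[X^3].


For Bernoulli: X in {0,1}
E[X^3] = 0^3*(1-1/3) + 1^3*1/3 = 1/3

1/3


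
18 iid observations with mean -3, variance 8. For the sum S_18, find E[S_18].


E[S_n] = n*E[X_1] = 18*-3 = -54

-54


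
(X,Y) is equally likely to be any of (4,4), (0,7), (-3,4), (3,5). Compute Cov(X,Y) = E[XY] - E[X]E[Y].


E[X]=1, E[Y]=5, E[XY]=19/4
Cov(X,Y) = E[XY] - E[X]E[Y] = 19/4 - 1*5 = -1/4

-1/4


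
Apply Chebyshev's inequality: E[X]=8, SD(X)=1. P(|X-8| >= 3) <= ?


k = 3/1 = 3
Chebyshev: P(|X-mu| >= k*sigma) <= 1/k^2 = 1/3^2 = 1/9

1/9


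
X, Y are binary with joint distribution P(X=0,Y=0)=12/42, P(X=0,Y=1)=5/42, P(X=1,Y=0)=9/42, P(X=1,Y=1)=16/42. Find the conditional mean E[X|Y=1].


P(Y=1) = 21/42
E[X|Y=1] = (0*5 + 1*16)/21 = 16/21

16/21


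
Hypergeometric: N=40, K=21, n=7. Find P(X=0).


P(X=0) = C(21,0)*C(19,7) / C(40,7)
= 1*50388 / 18643560
= 50388/18643560 = 1/370

1/370


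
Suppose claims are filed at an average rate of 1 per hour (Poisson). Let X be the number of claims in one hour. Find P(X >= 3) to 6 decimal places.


P(X>=3) = 1 - P(X<=2) = 1 - (e^(-1)*1^0/0! + e^(-1)*1^1/1! + e^(-1)*1^2/2!)
≈ 1 - (0.3678794412 + 0.3678794412 + 0.1839397206)
= 1 - 0.9196986030 = 0.0803013970
≈ 0.080301

0.080301


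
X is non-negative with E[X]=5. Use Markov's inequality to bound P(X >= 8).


Markov: P(X >= a) <= E[X]/a
P(X >= 8) <= 5/8

5/8


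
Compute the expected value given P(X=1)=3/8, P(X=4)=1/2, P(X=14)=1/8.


E[X] = sum(x * P(x))
= 1*3/8 + 4*1/2 + 14*1/8
= 33/8

33/8


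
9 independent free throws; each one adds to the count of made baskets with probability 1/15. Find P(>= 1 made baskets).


P(at least one) = 1 - P(none)
P(none) = (1 - 1/15)^9 = (14/15)^9 = 20661046784/38443359375
P(at least one) = 1 - 20661046784/38443359375 = 17782312591/38443359375

17782312591/38443359375


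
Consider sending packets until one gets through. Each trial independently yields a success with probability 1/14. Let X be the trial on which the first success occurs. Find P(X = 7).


P(X=7) = (1-p)^6 * p = (13/14)^6 * 1/14
= 4826809/7529536 * 1/14 = 4826809/105413504

4826809/105413504


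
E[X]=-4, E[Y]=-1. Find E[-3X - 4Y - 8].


E[-3X - 4Y - 8] = -3*E[X] - 4*E[Y] - 8
= (-3)*(-4) + (-4)*(-1) + (-8)
= 12 + 4 - 8 = 8

8


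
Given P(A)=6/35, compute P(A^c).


P(A') = 1 - P(A) = 1 - 6/35 = 29/35

29/35


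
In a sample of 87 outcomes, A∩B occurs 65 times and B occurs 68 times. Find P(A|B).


P(A|B) = P(A∩B)/P(B) = (65/87)/(68/87) = 65/68

65/68


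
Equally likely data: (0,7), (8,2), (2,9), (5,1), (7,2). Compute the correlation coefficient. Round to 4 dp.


Cov(X,Y) = -7.8800, Var(X) = 9.0400, Var(Y) = 10.1600
rho = Cov/(sqrt(VarX)*sqrt(VarY)) = -0.8222

-0.8222


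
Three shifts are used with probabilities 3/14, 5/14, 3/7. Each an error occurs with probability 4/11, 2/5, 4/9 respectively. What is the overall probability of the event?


P(A) = P(A|B1)P(B1) + P(A|B2)P(B2) + P(A|B3)P(B3)
= 4/11*3/14 + 2/5*5/14 + 4/9*3/7
= 6/77 + 1/7 + 4/21 = 95/231

95/231


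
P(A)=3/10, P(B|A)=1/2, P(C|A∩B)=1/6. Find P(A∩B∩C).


P(A∩B∩C) = P(A) * P(B|A) * P(C|A∩B)
= 3/10 * 1/2 * 1/6
= 3/20 * 1/6 = 1/40

1/40


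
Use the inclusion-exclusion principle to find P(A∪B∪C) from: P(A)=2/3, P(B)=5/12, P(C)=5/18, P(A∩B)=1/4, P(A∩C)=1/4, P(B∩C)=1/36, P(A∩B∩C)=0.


P(A∪B∪C) = P(A)+P(B)+P(C) - P(AB)-P(AC)-P(BC) + P(ABC)
= 2/3+5/12+5/18 - 1/4-1/4-1/36 + 0
= 5/6

5/6


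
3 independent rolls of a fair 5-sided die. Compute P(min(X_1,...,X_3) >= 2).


P(min >= 2) = P(all X_i >= 2) = (P(X_1 >= 2))^3
= (4/5)^3 = 64/125

64/125


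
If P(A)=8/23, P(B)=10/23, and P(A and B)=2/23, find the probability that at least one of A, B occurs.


P(A∪B) = P(A) + P(B) - P(A∩B)
= 8/23 + 10/23 - 2/23 = 16/23

16/23


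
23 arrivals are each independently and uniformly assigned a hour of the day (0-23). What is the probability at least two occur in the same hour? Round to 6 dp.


P(all different) = prod((24-i)/24 for i=0..22) = 0.000000
P(at least one match) = 1 - 0.000000 = 1.000000

1.000000


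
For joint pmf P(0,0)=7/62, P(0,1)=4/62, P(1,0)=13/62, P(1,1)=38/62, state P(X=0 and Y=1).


Read from table: P(X=0, Y=1) = 4/62 = 2/31

2/31


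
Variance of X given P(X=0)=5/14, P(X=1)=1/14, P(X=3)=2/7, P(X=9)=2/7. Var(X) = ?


E[X] = 7/2, E[X^2] = 361/14
Var(X) = E[X^2] - (E[X])^2 = 361/14 - (7/2)^2 = 379/28

379/28


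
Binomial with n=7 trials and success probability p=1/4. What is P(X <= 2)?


P(X<=2) = P(X=0) + P(X=1) + P(X=2)
= 2187/16384 + 5103/16384 + 5103/16384
= 12393/16384

12393/16384


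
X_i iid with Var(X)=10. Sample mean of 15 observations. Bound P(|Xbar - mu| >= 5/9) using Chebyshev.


Var(Xbar) = Var(X)/n = 10/15
Chebyshev: P(|Xbar-mu| >= 5/9) <= Var(Xbar)/(5/9)^2 = (2/3)/(25/81) = 54/25
Bound exceeds 1, so trivial bound: 1

1


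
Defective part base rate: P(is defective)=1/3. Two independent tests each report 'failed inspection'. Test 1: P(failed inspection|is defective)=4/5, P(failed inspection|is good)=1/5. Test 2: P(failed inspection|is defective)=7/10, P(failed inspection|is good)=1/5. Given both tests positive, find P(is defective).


After test 1: P(+) = 4/5*1/3 + 1/5*2/3 = 2/5
P(B|+) = (4/15)/(2/5) = 2/3
After test 2 (use post1 as new prior): P(+) = 7/10*2/3 + 1/5*1/3 = 8/15
P(B|+,+) = (7/15)/(8/15) = 7/8

7/8


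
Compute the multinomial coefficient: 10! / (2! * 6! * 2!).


10! = 3628800
Denominator: 2!=2 * 6!=720 * 2!=2
Coefficient = 3628800 / 2880 = 1260

1260


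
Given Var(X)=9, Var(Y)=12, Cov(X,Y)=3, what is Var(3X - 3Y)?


Var(3X - 3Y) = 3^2*Var(X) + (-3)^2*Var(Y) + 2*3*(-3)*Cov(X,Y)
= 9*9 + 9*12 - 18*3
= 81 + 108 - 54 = 135

135


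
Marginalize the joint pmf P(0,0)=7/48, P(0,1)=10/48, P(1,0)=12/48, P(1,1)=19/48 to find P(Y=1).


P(Y=1) = P(0,1)+P(1,1) = 10/48 + 19/48 = 29/48

29/48


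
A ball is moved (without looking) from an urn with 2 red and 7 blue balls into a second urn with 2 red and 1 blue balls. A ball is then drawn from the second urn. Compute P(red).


P(transfer red) = 2/9; P(transfer blue) = 7/9
If red transferred: Urn II has 3 red of 4, so P(red|red moved) = 3/4
If blue transferred: Urn II has 2 red of 4, so P(red|blue moved) = 1/2
By total probability: P(red) = 2/9*3/4 + 7/9*1/2 = 5/9

5/9


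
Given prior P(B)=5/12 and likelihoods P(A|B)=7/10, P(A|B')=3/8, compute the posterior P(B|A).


P(A) = P(A|B)P(B) + P(A|B')P(B') = 7/10*5/12 + 3/8*7/12 = 49/96
P(B|A) = P(A|B)P(B)/P(A) = (7/24)/(49/96) = 4/7

4/7


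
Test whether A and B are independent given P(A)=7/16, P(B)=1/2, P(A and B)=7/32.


P(A)*P(B) = 7/16*1/2 = 7/32
P(A∩B) = 7/32, which equals P(A)P(B), so independent

Yes, A and B are independent


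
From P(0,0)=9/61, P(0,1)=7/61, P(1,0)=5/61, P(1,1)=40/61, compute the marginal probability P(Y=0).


P(Y=0) = P(0,0)+P(1,0) = 9/61 + 5/61 = 14/61

14/61


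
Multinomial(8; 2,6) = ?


8! = 40320
Denominator: 2!=2 * 6!=720
Coefficient = 40320 / 1440 = 28

28


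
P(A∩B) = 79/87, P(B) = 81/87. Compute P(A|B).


P(A|B) = P(A∩B)/P(B) = (79/87)/(81/87) = 79/81

79/81


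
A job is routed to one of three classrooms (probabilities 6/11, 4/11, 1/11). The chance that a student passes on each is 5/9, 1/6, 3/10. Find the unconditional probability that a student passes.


P(A) = P(A|B1)P(B1) + P(A|B2)P(B2) + P(A|B3)P(B3)
= 5/9*6/11 + 1/6*4/11 + 3/10*1/11
= 10/33 + 2/33 + 3/110 = 43/110

43/110


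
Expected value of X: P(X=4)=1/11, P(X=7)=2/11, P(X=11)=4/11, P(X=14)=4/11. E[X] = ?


E[X] = sum(x * P(x))
= 4*1/11 + 7*2/11 + 11*4/11 + 14*4/11
= 118/11

118/11


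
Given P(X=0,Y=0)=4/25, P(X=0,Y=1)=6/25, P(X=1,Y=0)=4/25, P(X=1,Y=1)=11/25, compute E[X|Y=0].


P(Y=0) = 8/25
E[X|Y=0] = (0*4 + 1*4)/8 = 4/8 = 1/2

1/2


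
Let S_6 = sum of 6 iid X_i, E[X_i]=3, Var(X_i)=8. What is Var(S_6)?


By independence, Var(S_n) = n*Var(X_1) = 6*8 = 48

48


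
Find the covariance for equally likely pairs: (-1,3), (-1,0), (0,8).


E[X]=-2/3, E[Y]=11/3, E[XY]=-1
Cov(X,Y) = E[XY] - E[X]E[Y] = -1 + 2/3*11/3 = 13/9

13/9


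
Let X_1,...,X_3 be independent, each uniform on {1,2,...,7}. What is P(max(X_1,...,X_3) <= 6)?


P(max <= 6) = P(all X_i <= 6) = (P(X_1 <= 6))^3
= (6/7)^3 = 216/343

216/343


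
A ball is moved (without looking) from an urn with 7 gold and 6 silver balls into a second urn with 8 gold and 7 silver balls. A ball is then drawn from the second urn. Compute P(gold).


P(transfer gold) = 7/13; P(transfer silver) = 6/13
If gold transferred: Urn II has 9 gold of 16, so P(gold|gold moved) = 9/16
If silver transferred: Urn II has 8 gold of 16, so P(gold|silver moved) = 1/2
By total probability: P(gold) = 7/13*9/16 + 6/13*1/2 = 111/208

111/208


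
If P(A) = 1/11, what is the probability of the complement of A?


P(A') = 1 - P(A) = 1 - 1/11 = 10/11

10/11


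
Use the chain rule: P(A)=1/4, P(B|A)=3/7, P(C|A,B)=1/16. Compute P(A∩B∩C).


P(A∩B∩C) = P(A) * P(B|A) * P(C|A∩B)
= 1/4 * 3/7 * 1/16
= 3/28 * 1/16 = 3/448

3/448


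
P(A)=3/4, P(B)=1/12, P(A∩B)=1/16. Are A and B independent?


P(A)*P(B) = 3/4*1/12 = 1/16
P(A∩B) = 1/16, which equals P(A)P(B), so independent

Yes, A and B are independent


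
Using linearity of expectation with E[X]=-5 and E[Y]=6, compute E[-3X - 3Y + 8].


E[-3X - 3Y + 8] = -3*E[X] - 3*E[Y] + 8
= (-3)*(-5) + (-3)*(6) + (8)
= 15 - 18 + 8 = 5

5


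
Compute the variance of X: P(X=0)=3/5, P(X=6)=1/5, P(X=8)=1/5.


E[X] = 14/5, E[X^2] = 20
Var(X) = E[X^2] - (E[X])^2 = 20 - (14/5)^2 = 304/25

304/25


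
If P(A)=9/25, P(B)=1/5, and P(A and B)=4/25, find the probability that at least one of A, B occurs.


P(A∪B) = P(A) + P(B) - P(A∩B)
= 9/25 + 1/5 - 4/25 = 2/5

2/5


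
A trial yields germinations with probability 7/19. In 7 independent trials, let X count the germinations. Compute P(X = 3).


P(X=3) = C(7,3) * p^3 * (1-p)^4
= 35 * 343/6859 * 20736/130321
= 248935680/893871739

248935680/893871739


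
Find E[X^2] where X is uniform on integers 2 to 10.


E[X^2] = (1/9) * sum(x^2 for x=2..10)
= 384/9 = 128/3

128/3


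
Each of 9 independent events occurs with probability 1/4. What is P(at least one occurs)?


P(at least one) = 1 - P(none)
P(none) = (1 - 1/4)^9 = (3/4)^9 = 19683/262144
P(at least one) = 1 - 19683/262144 = 242461/262144

242461/262144


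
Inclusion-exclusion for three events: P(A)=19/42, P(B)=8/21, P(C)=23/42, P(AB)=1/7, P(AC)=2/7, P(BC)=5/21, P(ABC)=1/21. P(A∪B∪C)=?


P(A∪B∪C) = P(A)+P(B)+P(C) - P(AB)-P(AC)-P(BC) + P(ABC)
= 19/42+8/21+23/42 - 1/7-2/7-5/21 + 1/21
= 16/21

16/21


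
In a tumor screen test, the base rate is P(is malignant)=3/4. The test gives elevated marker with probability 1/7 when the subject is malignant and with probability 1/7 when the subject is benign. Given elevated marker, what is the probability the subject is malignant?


P(A) = P(A|B)P(B) + P(A|B')P(B') = 1/7*3/4 + 1/7*1/4 = 1/7
P(B|A) = P(A|B)P(B)/P(A) = (3/28)/(1/7) = 3/4

3/4


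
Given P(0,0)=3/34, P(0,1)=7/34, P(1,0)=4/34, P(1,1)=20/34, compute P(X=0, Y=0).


Read from table: P(X=0, Y=0) = 3/34

3/34


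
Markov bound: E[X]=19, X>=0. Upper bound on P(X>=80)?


Markov: P(X >= a) <= E[X]/a
P(X >= 80) <= 19/80

19/80


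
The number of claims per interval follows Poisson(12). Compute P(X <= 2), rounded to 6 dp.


P(X<=2) = e^(-12)*12^0/0! + e^(-12)*12^1/1! + e^(-12)*12^2/2!
≈ 0.0000061442 + 0.0000737305 + 0.0004423833
= 0.0005222580
≈ 0.000522

0.000522


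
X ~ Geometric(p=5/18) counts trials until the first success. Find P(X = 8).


P(X=8) = (1-p)^7 * p = (13/18)^7 * 5/18
= 62748517/612220032 * 5/18 = 313742585/11019960576

313742585/11019960576


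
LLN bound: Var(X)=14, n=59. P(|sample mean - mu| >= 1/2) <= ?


Var(Xbar) = Var(X)/n = 14/59
Chebyshev: P(|Xbar-mu| >= 1/2) <= Var(Xbar)/(1/2)^2 = (14/59)/(1/4) = 56/59

56/59


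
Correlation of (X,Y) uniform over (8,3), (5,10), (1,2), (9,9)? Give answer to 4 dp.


Cov(X,Y) = 4.7500, Var(X) = 9.6875, Var(Y) = 12.5000
rho = Cov/(sqrt(VarX)*sqrt(VarY)) = 0.4317

0.4317


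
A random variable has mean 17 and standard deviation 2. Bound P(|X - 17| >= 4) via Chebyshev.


k = 4/2 = 2
Chebyshev: P(|X-mu| >= k*sigma) <= 1/k^2 = 1/2^2 = 1/4

1/4


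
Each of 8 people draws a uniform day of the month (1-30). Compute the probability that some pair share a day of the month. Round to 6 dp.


P(all different) = prod((30-i)/30 for i=0..7) = 0.359686
P(at least one match) = 1 - 0.359686 = 0.640314

0.640314


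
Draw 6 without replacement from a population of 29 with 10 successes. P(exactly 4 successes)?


P(X=4) = C(10,4)*C(19,2) / C(29,6)
= 210*171 / 475020
= 35910/475020 = 57/754

57/754


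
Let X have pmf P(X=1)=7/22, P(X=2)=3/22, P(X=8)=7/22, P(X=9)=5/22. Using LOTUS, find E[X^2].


E[X^2] = sum(g(x)*P(x))
= 1*7/22 + 4*3/22 + 64*7/22 + 81*5/22
= 436/11

436/11


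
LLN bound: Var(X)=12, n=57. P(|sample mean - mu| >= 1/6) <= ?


Var(Xbar) = Var(X)/n = 12/57
Chebyshev: P(|Xbar-mu| >= 1/6) <= Var(Xbar)/(1/6)^2 = (4/19)/(1/36) = 144/19
Bound exceeds 1, so trivial bound: 1

1


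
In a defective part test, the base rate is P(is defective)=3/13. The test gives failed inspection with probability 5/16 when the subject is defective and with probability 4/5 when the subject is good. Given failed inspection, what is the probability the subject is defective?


P(A) = P(A|B)P(B) + P(A|B')P(B') = 5/16*3/13 + 4/5*10/13 = 11/16
P(B|A) = P(A|B)P(B)/P(A) = (15/208)/(11/16) = 15/143

15/143


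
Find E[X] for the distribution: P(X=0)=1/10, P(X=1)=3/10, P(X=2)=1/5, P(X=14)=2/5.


E[X] = sum(x * P(x))
= 0*1/10 + 1*3/10 + 2*1/5 + 14*2/5
= 63/10

63/10


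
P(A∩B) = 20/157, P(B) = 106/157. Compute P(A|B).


P(A|B) = P(A∩B)/P(B) = (20/157)/(106/157) = 20/106 = 10/53

10/53


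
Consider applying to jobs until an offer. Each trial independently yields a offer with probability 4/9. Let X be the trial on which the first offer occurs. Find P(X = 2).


P(X=2) = (1-p)^1 * p = (5/9)^1 * 4/9
= 5/9 * 4/9 = 20/81

20/81


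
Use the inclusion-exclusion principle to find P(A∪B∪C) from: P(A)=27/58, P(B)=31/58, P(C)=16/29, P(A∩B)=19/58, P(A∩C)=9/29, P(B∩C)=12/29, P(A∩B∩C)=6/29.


P(A∪B∪C) = P(A)+P(B)+P(C) - P(AB)-P(AC)-P(BC) + P(ABC)
= 27/58+31/58+16/29 - 19/58-9/29-12/29 + 6/29
= 41/58

41/58


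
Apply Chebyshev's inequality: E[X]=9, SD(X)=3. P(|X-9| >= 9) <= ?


k = 9/3 = 3
Chebyshev: P(|X-mu| >= k*sigma) <= 1/k^2 = 1/3^2 = 1/9

1/9


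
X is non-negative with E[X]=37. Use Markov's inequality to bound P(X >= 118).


Markov: P(X >= a) <= E[X]/a
P(X >= 118) <= 37/118

37/118


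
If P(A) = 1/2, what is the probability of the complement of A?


P(A') = 1 - P(A) = 1 - 1/2 = 1/2

1/2


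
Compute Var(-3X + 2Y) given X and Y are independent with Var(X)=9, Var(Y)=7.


Independence => Cov(X,Y)=0
Var(-3X + 2Y) = (-3)^2*Var(X) + 2^2*Var(Y)
= 9*9 + 4*7 = 109

109


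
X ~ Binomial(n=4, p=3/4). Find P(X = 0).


P(X=0) = C(4,0) * p^0 * (1-p)^4
= 1 * 1 * 1/256
= 1/256

1/256


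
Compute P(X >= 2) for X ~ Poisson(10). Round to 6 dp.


P(X>=2) = 1 - P(X<=1) = 1 - (e^(-10)*10^0/0! + e^(-10)*10^1/1!)
≈ 1 - (0.0000453999 + 0.0004539993)
= 1 - 0.0004993992 = 0.9995006008
≈ 0.999501

0.999501


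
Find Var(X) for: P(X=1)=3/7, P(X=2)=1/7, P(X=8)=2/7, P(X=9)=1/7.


E[X] = 30/7, E[X^2] = 216/7
Var(X) = E[X^2] - (E[X])^2 = 216/7 - (30/7)^2 = 612/49

612/49
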